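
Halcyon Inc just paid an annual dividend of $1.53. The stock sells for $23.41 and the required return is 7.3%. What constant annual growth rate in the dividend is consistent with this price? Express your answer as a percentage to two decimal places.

P = D₀(1+g)/(r−g) ⇒ P(r−g) = D₀(1+g) ⇒ g(P+D₀) = P·r − D₀
g = (P·r − D₀)/(P + D₀) = ($23.41×0.073 − $1.53) / ($23.41 + $1.53) = 0.007174

0.72%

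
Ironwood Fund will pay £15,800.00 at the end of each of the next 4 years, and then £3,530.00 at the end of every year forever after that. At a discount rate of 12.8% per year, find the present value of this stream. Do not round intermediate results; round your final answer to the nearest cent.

£64227.07

PV of 4-year annuity: £15,800.00 × [1 − (1+0.128)^−4] / 0.128 = 47192.61412
Perpetuity value at year 4: £3,530.00 / 0.128 = 27578.12500
PV of perpetuity: 27578.12500 / (1+0.128)^4 = 17034.45868
Total PV = 47192.61412 + 17034.45868 = 64227.07280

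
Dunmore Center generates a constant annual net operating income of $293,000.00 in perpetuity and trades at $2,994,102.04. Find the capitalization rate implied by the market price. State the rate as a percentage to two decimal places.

P = C/r ⇒ r = C/P = $293,000.00/$2,994,102.04 = 0.097859

9.79%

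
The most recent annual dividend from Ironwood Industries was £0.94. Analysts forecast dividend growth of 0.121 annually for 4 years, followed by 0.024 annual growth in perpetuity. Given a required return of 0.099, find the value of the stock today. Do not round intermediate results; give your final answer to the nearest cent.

£17.85

D_1 = 1.05374
D_2 = 1.18124
D_3 = 1.32417
D_4 = 1.48440
Terminal value at year 4: TV = D_4×(1+g_2)/(r−g_2) = 1.52002/0.075 = 20.26698
P_0 = D_1/(1+r)^1 + D_2/(1+r)^2 + D_3/(1+r)^3 + D_4/(1+r)^4 + TV/(1+r)^4
    = 0.95882 + 0.97801 + 0.99759 + 1.01756 + 13.89307 = 17.84505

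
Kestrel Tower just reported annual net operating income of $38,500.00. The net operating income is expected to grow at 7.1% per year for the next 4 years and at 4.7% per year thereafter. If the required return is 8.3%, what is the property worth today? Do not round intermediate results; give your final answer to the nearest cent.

$1220681.20

D_1 = 41233.50000
D_2 = 44161.07850
D_3 = 47296.51507
D_4 = 50654.56764
Terminal value at year 4: TV = D_4×(1+g_2)/(r−g_2) = 53035.33232/0.036 = 1473203.67564
P_0 = D_1/(1+r)^1 + D_2/(1+r)^2 + D_3/(1+r)^3 + D_4/(1+r)^4 + TV/(1+r)^4
    = 38073.40720 + 37651.54119 + 37234.34960 + 36821.78063 + 1070900.12004 = 1220681.19867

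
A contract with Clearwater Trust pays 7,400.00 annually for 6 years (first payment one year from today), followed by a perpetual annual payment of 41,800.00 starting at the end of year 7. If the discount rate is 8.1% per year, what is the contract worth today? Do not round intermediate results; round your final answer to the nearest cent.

357503.61

PV of 6-year annuity: 7,400.00 × [1 − (1+0.081)^−6] / 0.081 = 34105.77758
Perpetuity value at year 6: 41,800.00 / 0.081 = 516049.38272
PV of perpetuity: 516049.38272 / (1+0.081)^6 = 323397.82830
Total PV = 34105.77758 + 323397.82830 = 357503.60587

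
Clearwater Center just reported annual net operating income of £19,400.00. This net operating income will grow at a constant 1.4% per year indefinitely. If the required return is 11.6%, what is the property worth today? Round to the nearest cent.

D₁ = D₀ × (1 + g) = £19,400.00 × 1.014 = £19,671.6000
Growing perpetuity: P = D₁ / (r − g) = £19,671.6000 / (0.116 − 0.014) = £192,858.82

£192858.82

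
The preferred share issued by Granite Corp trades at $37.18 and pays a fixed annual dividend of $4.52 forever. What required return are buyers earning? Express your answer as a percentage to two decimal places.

12.16%

P = C/r ⇒ r = C/P = $4.52/$37.18 = 0.121571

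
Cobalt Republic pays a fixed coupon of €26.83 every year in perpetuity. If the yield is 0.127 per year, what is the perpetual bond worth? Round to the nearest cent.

€211.26

Level perpetuity: PV = C / r = €26.83 / 0.127 = €211.26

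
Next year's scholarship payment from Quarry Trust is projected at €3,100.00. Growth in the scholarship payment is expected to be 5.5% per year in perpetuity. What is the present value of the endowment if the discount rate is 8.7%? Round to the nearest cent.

€96875.00

Growing perpetuity: P = D₁ / (r − g) = €3,100.0000 / (0.087 − 0.055) = €96,875.00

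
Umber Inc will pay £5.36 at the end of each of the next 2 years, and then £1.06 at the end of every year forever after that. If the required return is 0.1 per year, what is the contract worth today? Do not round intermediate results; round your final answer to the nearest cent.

£18.06

PV of 2-year annuity: £5.36 × [1 − (1+0.1)^−2] / 0.1 = 9.30248
Perpetuity value at year 2: £1.06 / 0.1 = 10.60000
PV of perpetuity: 10.60000 / (1+0.1)^2 = 8.76033
Total PV = 9.30248 + 8.76033 = 18.06281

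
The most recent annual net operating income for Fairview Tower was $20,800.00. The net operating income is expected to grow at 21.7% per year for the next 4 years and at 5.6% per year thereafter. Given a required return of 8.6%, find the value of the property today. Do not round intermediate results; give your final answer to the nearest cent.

D_1 = 25313.60000
D_2 = 30806.65120
D_3 = 37491.69451
D_4 = 45627.39222
Terminal value at year 4: TV = D_4×(1+g_2)/(r−g_2) = 48182.52618/0.03 = 1606084.20611
P_0 = D_1/(1+r)^1 + D_2/(1+r)^2 + D_3/(1+r)^3 + D_4/(1+r)^4 + TV/(1+r)^4
    = 23309.02394 + 26120.70178 + 29271.54150 + 32802.45489 + 1154646.41200 = 1266150.13411

$1266150.13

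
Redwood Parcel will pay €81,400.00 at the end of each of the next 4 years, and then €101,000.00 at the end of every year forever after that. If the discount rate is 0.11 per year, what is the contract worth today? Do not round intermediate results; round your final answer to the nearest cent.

€857373.88

PV of 4-year annuity: €81,400.00 × [1 − (1+0.11)^−4] / 0.11 = 252539.07913
Perpetuity value at year 4: €101,000.00 / 0.11 = 918181.81818
PV of perpetuity: 918181.81818 / (1+0.11)^4 = 604834.80353
Total PV = 252539.07913 + 604834.80353 = 857373.88267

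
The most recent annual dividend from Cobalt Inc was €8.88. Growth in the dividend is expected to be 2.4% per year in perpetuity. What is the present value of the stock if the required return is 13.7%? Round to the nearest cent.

D₁ = D₀ × (1 + g) = €8.88 × 1.024 = €9.0931
Growing perpetuity: P = D₁ / (r − g) = €9.0931 / (0.137 − 0.024) = €80.47

€80.47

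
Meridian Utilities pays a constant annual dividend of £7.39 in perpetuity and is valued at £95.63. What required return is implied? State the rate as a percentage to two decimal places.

P = C/r ⇒ r = C/P = £7.39/£95.63 = 0.077277

7.73%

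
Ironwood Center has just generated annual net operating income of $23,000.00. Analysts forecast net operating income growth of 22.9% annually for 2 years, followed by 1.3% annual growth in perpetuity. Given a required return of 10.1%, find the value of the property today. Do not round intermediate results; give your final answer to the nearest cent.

$384233.74

D_1 = 28267.00000
D_2 = 34740.14300
Terminal value at year 2: TV = D_2×(1+g_2)/(r−g_2) = 35191.76486/0.088 = 399906.41885
P_0 = D_1/(1+r)^1 + D_2/(1+r)^2 + TV/(1+r)^2
    = 25673.93279 + 28658.73151 + 329901.07981 = 384233.74412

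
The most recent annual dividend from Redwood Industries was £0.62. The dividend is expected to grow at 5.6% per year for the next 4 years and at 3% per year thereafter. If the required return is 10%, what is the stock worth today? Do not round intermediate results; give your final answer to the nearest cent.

D_1 = 0.65472
D_2 = 0.69138
D_3 = 0.73010
D_4 = 0.77099
Terminal value at year 4: TV = D_4×(1+g_2)/(r−g_2) = 0.79412/0.07 = 11.34453
P_0 = D_1/(1+r)^1 + D_2/(1+r)^2 + D_3/(1+r)^3 + D_4/(1+r)^4 + TV/(1+r)^4
    = 0.59520 + 0.57139 + 0.54854 + 0.52659 + 7.74847 = 9.99019

£9.99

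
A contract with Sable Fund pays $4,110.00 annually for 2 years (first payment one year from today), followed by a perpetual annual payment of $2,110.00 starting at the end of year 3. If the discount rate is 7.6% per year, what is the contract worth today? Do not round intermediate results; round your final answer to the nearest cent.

$31349.34

PV of 2-year annuity: $4,110.00 × [1 − (1+0.076)^−2] / 0.076 = 7369.61208
Perpetuity value at year 2: $2,110.00 / 0.076 = 27763.15789
PV of perpetuity: 27763.15789 / (1+0.076)^2 = 23979.73174
Total PV = 7369.61208 + 23979.73174 = 31349.34382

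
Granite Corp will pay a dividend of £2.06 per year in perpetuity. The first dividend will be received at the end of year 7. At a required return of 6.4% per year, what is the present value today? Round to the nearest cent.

Value at end of year 6: C / r = £2.06 / 0.064 = £32.1875
Discount to today: PV = £32.1875 / (1 + 0.064)^6 = £32.1875 / 1.450941 = £22.18

£22.18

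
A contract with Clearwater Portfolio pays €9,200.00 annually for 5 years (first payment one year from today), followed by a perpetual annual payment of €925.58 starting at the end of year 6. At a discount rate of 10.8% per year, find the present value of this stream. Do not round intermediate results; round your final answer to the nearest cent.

€39306.07

PV of 5-year annuity: €9,200.00 × [1 − (1+0.108)^−5] / 0.108 = 34174.01692
Perpetuity value at year 5: €925.58 / 0.108 = 8570.18519
PV of perpetuity: 8570.18519 / (1+0.108)^5 = 5132.05621
Total PV = 34174.01692 + 5132.05621 = 39306.07313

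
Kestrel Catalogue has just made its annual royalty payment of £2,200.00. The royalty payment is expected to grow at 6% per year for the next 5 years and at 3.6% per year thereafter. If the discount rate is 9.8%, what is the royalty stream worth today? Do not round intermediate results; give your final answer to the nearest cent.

£40734.65

D_1 = 2332.00000
D_2 = 2471.92000
D_3 = 2620.23520
D_4 = 2777.44931
D_5 = 2944.09627
Terminal value at year 5: TV = D_5×(1+g_2)/(r−g_2) = 3050.08374/0.062 = 49194.89898
P_0 = D_1/(1+r)^1 + D_2/(1+r)^2 + D_3/(1+r)^3 + D_4/(1+r)^4 + D_5/(1+r)^5 + TV/(1+r)^5
    = 2123.86157 + 2050.35816 + 1979.39859 + 1910.89481 + 1844.76184 + 30825.37527 = 40734.65024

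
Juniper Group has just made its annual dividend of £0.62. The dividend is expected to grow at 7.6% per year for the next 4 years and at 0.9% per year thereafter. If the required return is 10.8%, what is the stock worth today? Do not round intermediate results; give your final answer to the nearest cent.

£7.93

D_1 = 0.66712
D_2 = 0.71782
D_3 = 0.77238
D_4 = 0.83108
Terminal value at year 4: TV = D_4×(1+g_2)/(r−g_2) = 0.83856/0.099 = 8.47026
P_0 = D_1/(1+r)^1 + D_2/(1+r)^2 + D_3/(1+r)^3 + D_4/(1+r)^4 + TV/(1+r)^4
    = 0.60209 + 0.58470 + 0.56782 + 0.55142 + 5.62002 = 7.92605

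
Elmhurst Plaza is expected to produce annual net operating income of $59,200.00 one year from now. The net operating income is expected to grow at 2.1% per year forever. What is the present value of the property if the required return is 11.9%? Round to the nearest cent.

Growing perpetuity: P = D₁ / (r − g) = $59,200.0000 / (0.119 − 0.021) = $604,081.63

$604081.63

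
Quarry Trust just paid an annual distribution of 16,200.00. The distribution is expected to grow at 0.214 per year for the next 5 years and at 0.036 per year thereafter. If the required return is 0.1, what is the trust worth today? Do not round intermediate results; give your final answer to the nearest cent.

539308.63

D_1 = 19666.80000
D_2 = 23875.49520
D_3 = 28984.85117
D_4 = 35187.60932
D_5 = 42717.75772
Terminal value at year 5: TV = D_5×(1+g_2)/(r−g_2) = 44255.59700/0.064 = 691493.70308
P_0 = D_1/(1+r)^1 + D_2/(1+r)^2 + D_3/(1+r)^3 + D_4/(1+r)^4 + D_5/(1+r)^5 + TV/(1+r)^5
    = 17878.90909 + 19731.81421 + 21776.74769 + 24033.61063 + 26524.36664 + 429363.18500 = 539308.63327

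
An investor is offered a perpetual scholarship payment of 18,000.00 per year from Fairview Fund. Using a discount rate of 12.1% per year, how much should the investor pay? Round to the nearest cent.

148760.33

Level perpetuity: PV = C / r = 18,000.00 / 0.121 = 148,760.33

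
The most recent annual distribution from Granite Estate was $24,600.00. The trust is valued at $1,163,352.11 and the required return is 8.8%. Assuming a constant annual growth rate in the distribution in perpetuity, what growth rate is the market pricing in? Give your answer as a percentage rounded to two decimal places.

P = D₀(1+g)/(r−g) ⇒ P(r−g) = D₀(1+g) ⇒ g(P+D₀) = P·r − D₀
g = (P·r − D₀)/(P + D₀) = ($1,163,352.11×0.088 − $24,600.00) / ($1,163,352.11 + $24,600.00) = 0.065470

6.55%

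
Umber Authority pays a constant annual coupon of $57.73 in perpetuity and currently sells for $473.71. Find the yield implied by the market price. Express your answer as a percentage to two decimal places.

P = C/r ⇒ r = C/P = $57.73/$473.71 = 0.121868

12.19%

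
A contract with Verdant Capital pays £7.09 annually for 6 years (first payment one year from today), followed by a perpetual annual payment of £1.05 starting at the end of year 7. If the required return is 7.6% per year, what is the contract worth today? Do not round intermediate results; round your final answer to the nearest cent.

£42.08

PV of 6-year annuity: £7.09 × [1 − (1+0.076)^−6] / 0.076 = 33.17777
Perpetuity value at year 6: £1.05 / 0.076 = 13.81579
PV of perpetuity: 13.81579 / (1+0.076)^6 = 8.90230
Total PV = 33.17777 + 8.90230 = 42.08007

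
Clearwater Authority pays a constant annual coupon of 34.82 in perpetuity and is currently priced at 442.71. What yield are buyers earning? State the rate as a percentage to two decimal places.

7.87%

P = C/r ⇒ r = C/P = 34.82/442.71 = 0.078652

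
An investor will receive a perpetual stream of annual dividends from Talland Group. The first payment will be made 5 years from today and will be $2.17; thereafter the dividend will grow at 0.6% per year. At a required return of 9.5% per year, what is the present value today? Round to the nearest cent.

$16.96

Value at end of year 4: C₁ / (r − g) = $2.17 / (0.095 − 0.006) = $24.3820
Discount to today: PV = $24.3820 / (1 + 0.095)^4 = $24.3820 / 1.437661 = $16.96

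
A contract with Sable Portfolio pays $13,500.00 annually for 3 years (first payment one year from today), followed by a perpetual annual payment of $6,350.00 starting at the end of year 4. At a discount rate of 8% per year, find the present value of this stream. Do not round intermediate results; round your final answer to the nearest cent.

PV of 3-year annuity: $13,500.00 × [1 − (1+0.08)^−3] / 0.08 = 34790.80933
Perpetuity value at year 3: $6,350.00 / 0.08 = 79375.00000
PV of perpetuity: 79375.00000 / (1+0.08)^3 = 63010.43413
Total PV = 34790.80933 + 63010.43413 = 97801.24346

$97801.24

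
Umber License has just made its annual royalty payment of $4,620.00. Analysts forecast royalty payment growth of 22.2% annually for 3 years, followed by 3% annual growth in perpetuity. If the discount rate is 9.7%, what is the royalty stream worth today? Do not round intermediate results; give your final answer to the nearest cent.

D_1 = 5645.64000
D_2 = 6898.97208
D_3 = 8430.54388
Terminal value at year 3: TV = D_3×(1+g_2)/(r−g_2) = 8683.46020/0.067 = 129603.88356
P_0 = D_1/(1+r)^1 + D_2/(1+r)^2 + D_3/(1+r)^3 + TV/(1+r)^3
    = 5146.43573 + 5732.85731 + 6386.09994 + 98174.37216 = 115439.76513

$115439.77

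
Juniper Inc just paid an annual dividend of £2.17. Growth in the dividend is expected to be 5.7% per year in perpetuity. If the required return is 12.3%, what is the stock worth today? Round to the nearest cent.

£34.75

D₁ = D₀ × (1 + g) = £2.17 × 1.057 = £2.2937
Growing perpetuity: P = D₁ / (r − g) = £2.2937 / (0.123 − 0.057) = £34.75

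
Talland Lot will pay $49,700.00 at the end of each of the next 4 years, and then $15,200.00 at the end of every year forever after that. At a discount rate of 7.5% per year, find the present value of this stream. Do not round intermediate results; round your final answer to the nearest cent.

$318218.42

PV of 4-year annuity: $49,700.00 × [1 − (1+0.075)^−4] / 0.075 = 166461.51560
Perpetuity value at year 4: $15,200.00 / 0.075 = 202666.66667
PV of perpetuity: 202666.66667 / (1+0.075)^4 = 151756.90737
Total PV = 166461.51560 + 151756.90737 = 318218.42297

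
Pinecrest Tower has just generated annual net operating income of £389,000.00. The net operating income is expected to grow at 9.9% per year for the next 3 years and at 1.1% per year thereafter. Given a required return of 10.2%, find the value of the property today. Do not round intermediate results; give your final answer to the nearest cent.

£5447205.30

D_1 = 427511.00000
D_2 = 469834.58900
D_3 = 516348.21331
Terminal value at year 3: TV = D_3×(1+g_2)/(r−g_2) = 522028.04366/0.091 = 5736571.90832
P_0 = D_1/(1+r)^1 + D_2/(1+r)^2 + D_3/(1+r)^3 + TV/(1+r)^3
    = 387941.01633 + 386884.91556 + 385831.68984 + 4286547.67504 = 5447205.29678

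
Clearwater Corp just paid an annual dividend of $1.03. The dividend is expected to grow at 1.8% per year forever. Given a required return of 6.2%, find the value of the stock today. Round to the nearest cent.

D₁ = D₀ × (1 + g) = $1.03 × 1.018 = $1.0485
Growing perpetuity: P = D₁ / (r − g) = $1.0485 / (0.062 − 0.018) = $23.83

$23.83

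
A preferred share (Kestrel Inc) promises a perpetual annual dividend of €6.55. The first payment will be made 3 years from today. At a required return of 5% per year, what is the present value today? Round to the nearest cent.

Value at end of year 2: C / r = €6.55 / 0.05 = €131.0000
Discount to today: PV = €131.0000 / (1 + 0.05)^2 = €131.0000 / 1.102500 = €118.82

€118.82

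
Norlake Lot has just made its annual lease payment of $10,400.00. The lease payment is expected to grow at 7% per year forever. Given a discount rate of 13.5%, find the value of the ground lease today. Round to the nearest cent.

D₁ = D₀ × (1 + g) = $10,400.00 × 1.07 = $11,128.0000
Growing perpetuity: P = D₁ / (r − g) = $11,128.0000 / (0.135 − 0.07) = $171,200.00

$171200.00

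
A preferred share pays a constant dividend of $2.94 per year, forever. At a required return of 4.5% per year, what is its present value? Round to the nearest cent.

$65.33

Level perpetuity: PV = C / r = $2.94 / 0.045 = $65.33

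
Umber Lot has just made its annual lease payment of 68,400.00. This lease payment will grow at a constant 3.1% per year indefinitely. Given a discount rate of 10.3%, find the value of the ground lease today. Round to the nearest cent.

D₁ = D₀ × (1 + g) = 68,400.00 × 1.031 = 70,520.4000
Growing perpetuity: P = D₁ / (r − g) = 70,520.4000 / (0.103 − 0.031) = 979,450.00

979450.00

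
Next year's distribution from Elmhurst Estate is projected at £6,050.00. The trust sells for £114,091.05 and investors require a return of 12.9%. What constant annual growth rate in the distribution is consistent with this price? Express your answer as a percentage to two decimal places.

P = D₁/(r−g) ⇒ g = r − D₁/P = 0.129 − £6,050.00/£114,091.05 = 0.075972

7.60%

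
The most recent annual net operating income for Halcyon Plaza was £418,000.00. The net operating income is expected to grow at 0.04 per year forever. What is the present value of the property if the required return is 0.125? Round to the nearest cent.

£5114352.94

D₁ = D₀ × (1 + g) = £418,000.00 × 1.04 = £434,720.0000
Growing perpetuity: P = D₁ / (r − g) = £434,720.0000 / (0.125 − 0.04) = £5,114,352.94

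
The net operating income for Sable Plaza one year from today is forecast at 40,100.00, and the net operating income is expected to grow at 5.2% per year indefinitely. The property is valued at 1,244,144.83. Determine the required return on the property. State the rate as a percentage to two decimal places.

P = D₁/(r − g) ⇒ r = D₁/P + g = 40,100.0000/1,244,144.83 + 0.052 = 0.032231 + 0.052 = 0.084231

8.42%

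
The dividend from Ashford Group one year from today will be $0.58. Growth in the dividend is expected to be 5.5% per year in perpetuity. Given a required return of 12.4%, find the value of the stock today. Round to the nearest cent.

Growing perpetuity: P = D₁ / (r − g) = $0.5800 / (0.124 − 0.055) = $8.41

$8.41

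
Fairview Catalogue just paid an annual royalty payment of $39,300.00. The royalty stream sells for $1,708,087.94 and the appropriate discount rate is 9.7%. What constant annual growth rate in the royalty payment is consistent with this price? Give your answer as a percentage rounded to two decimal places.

P = D₀(1+g)/(r−g) ⇒ P(r−g) = D₀(1+g) ⇒ g(P+D₀) = P·r − D₀
g = (P·r − D₀)/(P + D₀) = ($1,708,087.94×0.097 − $39,300.00) / ($1,708,087.94 + $39,300.00) = 0.072328

7.23%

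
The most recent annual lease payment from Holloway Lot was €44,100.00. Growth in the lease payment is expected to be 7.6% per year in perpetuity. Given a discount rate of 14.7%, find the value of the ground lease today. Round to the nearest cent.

€668332.39

D₁ = D₀ × (1 + g) = €44,100.00 × 1.076 = €47,451.6000
Growing perpetuity: P = D₁ / (r − g) = €47,451.6000 / (0.147 − 0.076) = €668,332.39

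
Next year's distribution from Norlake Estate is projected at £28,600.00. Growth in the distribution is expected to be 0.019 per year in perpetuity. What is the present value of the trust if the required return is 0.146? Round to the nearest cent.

Growing perpetuity: P = D₁ / (r − g) = £28,600.0000 / (0.146 − 0.019) = £225,196.85

£225196.85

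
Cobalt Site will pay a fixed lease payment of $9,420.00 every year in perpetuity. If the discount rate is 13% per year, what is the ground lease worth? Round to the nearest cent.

Level perpetuity: PV = C / r = $9,420.00 / 0.13 = $72,461.54

$72461.54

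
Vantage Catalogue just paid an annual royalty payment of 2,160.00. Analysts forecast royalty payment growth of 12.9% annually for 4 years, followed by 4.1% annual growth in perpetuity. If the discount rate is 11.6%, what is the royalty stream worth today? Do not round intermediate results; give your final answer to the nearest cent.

D_1 = 2438.64000
D_2 = 2753.22456
D_3 = 3108.39053
D_4 = 3509.37291
Terminal value at year 4: TV = D_4×(1+g_2)/(r−g_2) = 3653.25720/0.075 = 48710.09594
P_0 = D_1/(1+r)^1 + D_2/(1+r)^2 + D_3/(1+r)^3 + D_4/(1+r)^4 + TV/(1+r)^4
    = 2185.16129 + 2210.61568 + 2236.36658 + 2262.41744 + 31402.35411 = 40296.91509

40296.92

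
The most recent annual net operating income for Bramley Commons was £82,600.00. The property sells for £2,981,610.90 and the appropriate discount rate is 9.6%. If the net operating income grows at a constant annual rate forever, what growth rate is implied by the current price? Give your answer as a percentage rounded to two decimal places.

6.65%

P = D₀(1+g)/(r−g) ⇒ P(r−g) = D₀(1+g) ⇒ g(P+D₀) = P·r − D₀
g = (P·r − D₀)/(P + D₀) = (£2,981,610.90×0.096 − £82,600.00) / (£2,981,610.90 + £82,600.00) = 0.066456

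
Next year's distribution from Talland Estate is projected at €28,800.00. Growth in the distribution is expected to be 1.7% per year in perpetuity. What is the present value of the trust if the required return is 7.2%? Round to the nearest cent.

Growing perpetuity: P = D₁ / (r − g) = €28,800.0000 / (0.072 − 0.017) = €523,636.36

€523636.36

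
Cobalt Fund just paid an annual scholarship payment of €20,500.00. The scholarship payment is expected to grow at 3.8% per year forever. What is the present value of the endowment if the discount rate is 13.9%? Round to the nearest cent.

D₁ = D₀ × (1 + g) = €20,500.00 × 1.038 = €21,279.0000
Growing perpetuity: P = D₁ / (r − g) = €21,279.0000 / (0.139 − 0.038) = €210,683.17

€210683.17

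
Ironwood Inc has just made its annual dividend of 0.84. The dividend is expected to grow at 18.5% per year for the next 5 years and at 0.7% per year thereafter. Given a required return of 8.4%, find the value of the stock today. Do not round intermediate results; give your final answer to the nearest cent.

22.68

D_1 = 0.99540
D_2 = 1.17955
D_3 = 1.39777
D_4 = 1.65635
D_5 = 1.96278
Terminal value at year 5: TV = D_5×(1+g_2)/(r−g_2) = 1.97652/0.077 = 25.66905
P_0 = D_1/(1+r)^1 + D_2/(1+r)^2 + D_3/(1+r)^3 + D_4/(1+r)^4 + D_5/(1+r)^5 + TV/(1+r)^5
    = 0.91827 + 1.00382 + 1.09735 + 1.19960 + 1.31137 + 17.14997 = 22.68038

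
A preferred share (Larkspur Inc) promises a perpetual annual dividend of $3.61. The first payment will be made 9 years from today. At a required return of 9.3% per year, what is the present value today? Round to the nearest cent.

$19.06

Value at end of year 8: C / r = $3.61 / 0.093 = $38.8172
Discount to today: PV = $38.8172 / (1 + 0.093)^8 = $38.8172 / 2.036861 = $19.06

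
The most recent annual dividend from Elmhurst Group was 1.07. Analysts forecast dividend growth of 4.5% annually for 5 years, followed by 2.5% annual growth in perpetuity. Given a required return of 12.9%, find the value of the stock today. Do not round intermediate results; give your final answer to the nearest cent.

D_1 = 1.11815
D_2 = 1.16847
D_3 = 1.22105
D_4 = 1.27599
D_5 = 1.33341
Terminal value at year 5: TV = D_5×(1+g_2)/(r−g_2) = 1.36675/0.104 = 13.14183
P_0 = D_1/(1+r)^1 + D_2/(1+r)^2 + D_3/(1+r)^3 + D_4/(1+r)^4 + D_5/(1+r)^5 + TV/(1+r)^5
    = 0.99039 + 0.91670 + 0.84850 + 0.78537 + 0.72693 + 7.16450 = 11.43240

11.43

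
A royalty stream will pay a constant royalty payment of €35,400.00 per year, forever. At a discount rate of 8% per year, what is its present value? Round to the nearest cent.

€442500.00

Level perpetuity: PV = C / r = €35,400.00 / 0.08 = €442,500.00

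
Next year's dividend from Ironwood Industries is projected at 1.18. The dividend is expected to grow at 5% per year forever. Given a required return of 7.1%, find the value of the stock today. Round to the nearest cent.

Growing perpetuity: P = D₁ / (r − g) = 1.1800 / (0.071 − 0.05) = 56.19

56.19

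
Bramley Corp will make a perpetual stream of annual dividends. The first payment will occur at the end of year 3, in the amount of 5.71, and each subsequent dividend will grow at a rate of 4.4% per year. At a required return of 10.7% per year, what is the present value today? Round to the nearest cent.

73.96

Value at end of year 2: C₁ / (r − g) = 5.71 / (0.107 − 0.044) = 90.6349
Discount to today: PV = 90.6349 / (1 + 0.107)^2 = 90.6349 / 1.225449 = 73.96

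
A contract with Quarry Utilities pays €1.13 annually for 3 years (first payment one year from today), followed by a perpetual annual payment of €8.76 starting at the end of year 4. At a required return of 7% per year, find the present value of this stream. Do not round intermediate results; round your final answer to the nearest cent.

PV of 3-year annuity: €1.13 × [1 − (1+0.07)^−3] / 0.07 = 2.96548
Perpetuity value at year 3: €8.76 / 0.07 = 125.14286
PV of perpetuity: 125.14286 / (1+0.07)^3 = 102.15385
Total PV = 2.96548 + 102.15385 = 105.11933

€105.12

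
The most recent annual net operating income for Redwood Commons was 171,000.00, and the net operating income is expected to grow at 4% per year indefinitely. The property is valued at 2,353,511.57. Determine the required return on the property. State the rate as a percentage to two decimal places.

D₁ = 171,000.00 × 1.04 = 177,840.0000
P = D₁/(r − g) ⇒ r = D₁/P + g = 177,840.0000/2,353,511.57 + 0.04 = 0.075564 + 0.04 = 0.115564

11.56%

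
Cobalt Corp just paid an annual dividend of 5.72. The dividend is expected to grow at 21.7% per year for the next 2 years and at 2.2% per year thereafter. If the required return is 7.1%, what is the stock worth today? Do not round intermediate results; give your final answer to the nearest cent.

167.93

D_1 = 6.96124
D_2 = 8.47183
Terminal value at year 2: TV = D_2×(1+g_2)/(r−g_2) = 8.65821/0.049 = 176.69815
P_0 = D_1/(1+r)^1 + D_2/(1+r)^2 + TV/(1+r)^2
    = 6.49976 + 7.38581 + 154.04693 = 167.93250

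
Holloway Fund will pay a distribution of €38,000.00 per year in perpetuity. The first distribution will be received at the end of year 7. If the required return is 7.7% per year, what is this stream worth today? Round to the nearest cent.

Value at end of year 6: C / r = €38,000.00 / 0.077 = €493,506.4935
Discount to today: PV = €493,506.4935 / (1 + 0.077)^6 = €493,506.4935 / 1.560609 = €316,226.78

€316226.78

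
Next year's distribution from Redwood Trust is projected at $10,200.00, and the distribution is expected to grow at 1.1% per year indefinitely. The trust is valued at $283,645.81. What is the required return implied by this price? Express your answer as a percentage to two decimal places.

P = D₁/(r − g) ⇒ r = D₁/P + g = $10,200.0000/$283,645.81 + 0.011 = 0.035960 + 0.011 = 0.046960

4.70%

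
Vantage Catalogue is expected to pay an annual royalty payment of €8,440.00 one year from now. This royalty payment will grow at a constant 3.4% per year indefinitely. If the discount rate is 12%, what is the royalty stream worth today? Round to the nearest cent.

Growing perpetuity: P = D₁ / (r − g) = €8,440.0000 / (0.12 − 0.034) = €98,139.53

€98139.53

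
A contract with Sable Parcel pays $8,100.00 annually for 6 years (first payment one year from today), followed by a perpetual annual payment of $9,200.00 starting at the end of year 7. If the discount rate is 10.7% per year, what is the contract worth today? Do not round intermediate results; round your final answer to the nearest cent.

PV of 6-year annuity: $8,100.00 × [1 − (1+0.107)^−6] / 0.107 = 34565.55436
Perpetuity value at year 6: $9,200.00 / 0.107 = 85981.30841
PV of perpetuity: 85981.30841 / (1+0.107)^6 = 46721.66642
Total PV = 34565.55436 + 46721.66642 = 81287.22078

$81287.22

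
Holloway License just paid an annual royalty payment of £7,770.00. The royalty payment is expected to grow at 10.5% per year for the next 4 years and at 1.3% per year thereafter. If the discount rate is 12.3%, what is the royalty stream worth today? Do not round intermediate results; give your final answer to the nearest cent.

D_1 = 8585.85000
D_2 = 9487.36425
D_3 = 10483.53750
D_4 = 11584.30893
Terminal value at year 4: TV = D_4×(1+g_2)/(r−g_2) = 11734.90495/0.11 = 106680.95409
P_0 = D_1/(1+r)^1 + D_2/(1+r)^2 + D_3/(1+r)^3 + D_4/(1+r)^4 + TV/(1+r)^4
    = 7645.45859 + 7522.91340 + 7402.33242 + 7283.68417 + 67076.10966 = 96930.49823

£96930.50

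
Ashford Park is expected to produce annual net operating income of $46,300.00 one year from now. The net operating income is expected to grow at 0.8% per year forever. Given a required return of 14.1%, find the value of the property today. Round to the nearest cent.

$348120.30

Growing perpetuity: P = D₁ / (r − g) = $46,300.0000 / (0.141 − 0.008) = $348,120.30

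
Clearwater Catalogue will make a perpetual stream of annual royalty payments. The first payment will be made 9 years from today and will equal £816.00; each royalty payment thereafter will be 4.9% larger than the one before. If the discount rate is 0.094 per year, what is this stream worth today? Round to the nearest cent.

Value at end of year 8: C₁ / (r − g) = £816.00 / (0.094 − 0.049) = £18,133.3333
Discount to today: PV = £18,133.3333 / (1 + 0.094)^8 = £18,133.3333 / 2.051817 = £8,837.70

£8837.70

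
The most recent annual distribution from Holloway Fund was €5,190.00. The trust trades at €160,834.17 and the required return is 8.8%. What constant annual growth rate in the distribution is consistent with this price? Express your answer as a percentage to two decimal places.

5.40%

P = D₀(1+g)/(r−g) ⇒ P(r−g) = D₀(1+g) ⇒ g(P+D₀) = P·r − D₀
g = (P·r − D₀)/(P + D₀) = (€160,834.17×0.088 − €5,190.00) / (€160,834.17 + €5,190.00) = 0.053989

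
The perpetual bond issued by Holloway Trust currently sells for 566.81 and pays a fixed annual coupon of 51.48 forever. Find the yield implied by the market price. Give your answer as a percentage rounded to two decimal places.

P = C/r ⇒ r = C/P = 51.48/566.81 = 0.090824

9.08%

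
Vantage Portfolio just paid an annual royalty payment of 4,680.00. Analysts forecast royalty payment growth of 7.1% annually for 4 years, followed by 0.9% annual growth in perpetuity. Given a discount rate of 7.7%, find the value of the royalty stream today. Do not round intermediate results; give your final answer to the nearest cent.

86369.07

D_1 = 5012.28000
D_2 = 5368.15188
D_3 = 5749.29066
D_4 = 6157.49030
Terminal value at year 4: TV = D_4×(1+g_2)/(r−g_2) = 6212.90771/0.068 = 91366.28990
P_0 = D_1/(1+r)^1 + D_2/(1+r)^2 + D_3/(1+r)^3 + D_4/(1+r)^4 + TV/(1+r)^4
    = 4653.92758 + 4628.00040 + 4602.21767 + 4576.57858 + 67908.34975 = 86369.07398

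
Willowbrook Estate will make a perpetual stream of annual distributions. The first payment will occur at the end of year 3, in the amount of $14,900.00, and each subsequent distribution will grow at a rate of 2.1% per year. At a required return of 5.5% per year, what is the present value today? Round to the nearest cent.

$393733.56

Value at end of year 2: C₁ / (r − g) = $14,900.00 / (0.055 − 0.021) = $438,235.2941
Discount to today: PV = $438,235.2941 / (1 + 0.055)^2 = $438,235.2941 / 1.113025 = $393,733.56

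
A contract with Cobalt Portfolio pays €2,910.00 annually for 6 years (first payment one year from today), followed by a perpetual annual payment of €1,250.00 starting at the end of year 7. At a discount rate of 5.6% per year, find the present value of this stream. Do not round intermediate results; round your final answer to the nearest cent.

PV of 6-year annuity: €2,910.00 × [1 − (1+0.056)^−6] / 0.056 = 14491.02775
Perpetuity value at year 6: €1,250.00 / 0.056 = 22321.42857
PV of perpetuity: 22321.42857 / (1+0.056)^6 = 16096.76030
Total PV = 14491.02775 + 16096.76030 = 30587.78804

€30587.79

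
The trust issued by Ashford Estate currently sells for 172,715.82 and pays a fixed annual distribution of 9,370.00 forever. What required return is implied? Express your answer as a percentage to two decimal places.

5.43%

P = C/r ⇒ r = C/P = 9,370.00/172,715.82 = 0.054251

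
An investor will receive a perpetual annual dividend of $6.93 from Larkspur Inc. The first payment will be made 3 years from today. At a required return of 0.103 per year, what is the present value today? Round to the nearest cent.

$55.30

Value at end of year 2: C / r = $6.93 / 0.103 = $67.2816
Discount to today: PV = $67.2816 / (1 + 0.103)^2 = $67.2816 / 1.216609 = $55.30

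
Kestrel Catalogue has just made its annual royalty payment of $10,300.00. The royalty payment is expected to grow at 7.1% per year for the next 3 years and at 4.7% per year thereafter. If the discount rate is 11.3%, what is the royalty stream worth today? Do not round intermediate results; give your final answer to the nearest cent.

$174213.14

D_1 = 11031.30000
D_2 = 11814.52230
D_3 = 12653.35338
Terminal value at year 3: TV = D_3×(1+g_2)/(r−g_2) = 13248.06099/0.066 = 200728.19685
P_0 = D_1/(1+r)^1 + D_2/(1+r)^2 + D_3/(1+r)^3 + TV/(1+r)^3
    = 9911.32075 + 9537.30865 + 9177.41021 + 145587.09835 = 174213.13797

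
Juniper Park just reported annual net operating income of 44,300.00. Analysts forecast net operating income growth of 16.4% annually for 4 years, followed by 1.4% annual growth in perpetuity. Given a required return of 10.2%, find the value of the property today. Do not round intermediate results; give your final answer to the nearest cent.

D_1 = 51565.20000
D_2 = 60021.89280
D_3 = 69865.48322
D_4 = 81323.42247
Terminal value at year 4: TV = D_4×(1+g_2)/(r−g_2) = 82461.95038/0.088 = 937067.61797
P_0 = D_1/(1+r)^1 + D_2/(1+r)^2 + D_3/(1+r)^3 + D_4/(1+r)^4 + TV/(1+r)^4
    = 46792.37750 + 49424.97950 + 52205.69522 + 55142.85775 + 635396.11086 = 838962.02082

838962.02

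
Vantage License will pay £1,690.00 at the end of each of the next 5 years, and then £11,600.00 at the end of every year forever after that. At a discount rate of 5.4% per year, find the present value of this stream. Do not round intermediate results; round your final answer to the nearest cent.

£172380.00

PV of 5-year annuity: £1,690.00 × [1 − (1+0.054)^−5] / 0.054 = 7236.61388
Perpetuity value at year 5: £11,600.00 / 0.054 = 214814.81481
PV of perpetuity: 214814.81481 / (1+0.054)^5 = 165143.38226
Total PV = 7236.61388 + 165143.38226 = 172379.99614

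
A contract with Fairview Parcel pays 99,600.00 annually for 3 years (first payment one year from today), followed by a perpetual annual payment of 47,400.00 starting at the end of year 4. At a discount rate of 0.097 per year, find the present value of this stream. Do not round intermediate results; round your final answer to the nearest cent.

619162.16

PV of 3-year annuity: 99,600.00 × [1 − (1+0.097)^−3] / 0.097 = 249004.51302
Perpetuity value at year 3: 47,400.00 / 0.097 = 488659.79381
PV of perpetuity: 488659.79381 / (1+0.097)^3 = 370157.64605
Total PV = 249004.51302 + 370157.64605 = 619162.15907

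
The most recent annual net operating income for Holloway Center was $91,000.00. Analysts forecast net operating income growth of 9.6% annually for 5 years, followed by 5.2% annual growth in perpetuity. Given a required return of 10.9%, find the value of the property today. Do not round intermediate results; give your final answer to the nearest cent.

$2022598.42

D_1 = 99736.00000
D_2 = 109310.65600
D_3 = 119804.47898
D_4 = 131305.70896
D_5 = 143911.05702
Terminal value at year 5: TV = D_5×(1+g_2)/(r−g_2) = 151394.43198/0.057 = 2656042.66636
P_0 = D_1/(1+r)^1 + D_2/(1+r)^2 + D_3/(1+r)^3 + D_4/(1+r)^4 + D_5/(1+r)^5 + TV/(1+r)^5
    = 89933.27322 + 88879.05090 + 87837.18646 + 86807.53504 + 85789.95348 + 1583351.42208 = 2022598.42118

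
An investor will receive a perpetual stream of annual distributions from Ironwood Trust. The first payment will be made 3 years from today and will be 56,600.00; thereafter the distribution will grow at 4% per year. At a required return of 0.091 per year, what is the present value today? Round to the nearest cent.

932388.17

Value at end of year 2: C₁ / (r − g) = 56,600.00 / (0.091 − 0.04) = 1,109,803.9216
Discount to today: PV = 1,109,803.9216 / (1 + 0.091)^2 = 1,109,803.9216 / 1.190281 = 932,388.17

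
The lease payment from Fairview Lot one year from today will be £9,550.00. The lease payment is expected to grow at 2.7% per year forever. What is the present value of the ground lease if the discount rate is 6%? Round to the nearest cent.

Growing perpetuity: P = D₁ / (r − g) = £9,550.0000 / (0.06 − 0.027) = £289,393.94

£289393.94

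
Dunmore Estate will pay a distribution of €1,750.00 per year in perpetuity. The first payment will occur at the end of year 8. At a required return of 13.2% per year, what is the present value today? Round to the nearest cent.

€5565.95

Value at end of year 7: C / r = €1,750.00 / 0.132 = €13,257.5758
Discount to today: PV = €13,257.5758 / (1 + 0.132)^7 = €13,257.5758 / 2.381908 = €5,565.95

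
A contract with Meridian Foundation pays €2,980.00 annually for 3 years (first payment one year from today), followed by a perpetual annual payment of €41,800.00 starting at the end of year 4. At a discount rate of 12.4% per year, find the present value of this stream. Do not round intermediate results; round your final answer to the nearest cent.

€244494.85

PV of 3-year annuity: €2,980.00 × [1 − (1+0.124)^−3] / 0.124 = 7108.54532
Perpetuity value at year 3: €41,800.00 / 0.124 = 337096.77419
PV of perpetuity: 337096.77419 / (1+0.124)^3 = 237386.30629
Total PV = 7108.54532 + 237386.30629 = 244494.85161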